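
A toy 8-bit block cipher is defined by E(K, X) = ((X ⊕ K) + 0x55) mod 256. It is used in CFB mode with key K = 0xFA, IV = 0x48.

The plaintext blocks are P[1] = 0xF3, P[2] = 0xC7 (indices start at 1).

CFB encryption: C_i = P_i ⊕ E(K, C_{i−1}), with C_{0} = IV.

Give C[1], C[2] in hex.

C[1] = 0xF4, C[2] = 0xA4

C[1]: E(K, 0x48) = 0x07; 0xF3 ⊕ 0x07 = 0xF4.
C[2]: E(K, 0xF4) = 0x63; 0xC7 ⊕ 0x63 = 0xA4.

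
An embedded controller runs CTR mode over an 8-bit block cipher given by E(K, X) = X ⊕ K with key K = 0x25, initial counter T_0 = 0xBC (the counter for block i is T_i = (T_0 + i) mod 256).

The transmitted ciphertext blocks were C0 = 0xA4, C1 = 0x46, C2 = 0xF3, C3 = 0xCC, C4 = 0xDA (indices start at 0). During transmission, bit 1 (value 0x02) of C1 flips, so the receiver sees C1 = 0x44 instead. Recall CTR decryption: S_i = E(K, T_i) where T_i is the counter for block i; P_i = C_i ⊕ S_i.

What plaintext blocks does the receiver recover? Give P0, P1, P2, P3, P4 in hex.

P0 = 0x3D, P1 = 0xDC, P2 = 0x68, P3 = 0x56, P4 = 0x3F

Only C1 changed, to 0x44. In CTR, a change in C_i flips the same bit in P_i only; the keystream is unaffected. Decrypting the received ciphertext:
P0: T = 0xBC, S = E(K, T) = 0x99; 0xA4 ⊕ 0x99 = 0x3D.
P1: T = 0xBD, S = E(K, T) = 0x98; 0x44 ⊕ 0x98 = 0xDC.
P2: T = 0xBE, S = E(K, T) = 0x9B; 0xF3 ⊕ 0x9B = 0x68.
P3: T = 0xBF, S = E(K, T) = 0x9A; 0xCC ⊕ 0x9A = 0x56.
P4: T = 0xC0, S = E(K, T) = 0xE5; 0xDA ⊕ 0xE5 = 0x3F.
Blocks that differ from the original plaintext: P1.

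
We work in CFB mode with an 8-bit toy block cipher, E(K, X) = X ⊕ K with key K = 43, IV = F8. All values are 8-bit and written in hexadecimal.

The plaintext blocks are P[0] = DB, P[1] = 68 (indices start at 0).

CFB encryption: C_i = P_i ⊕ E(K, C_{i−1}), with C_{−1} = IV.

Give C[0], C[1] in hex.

C[0]: E(K, F8) = BB; DB ⊕ BB = 60.
C[1]: E(K, 60) = 23; 68 ⊕ 23 = 4B.

C[0] = 60, C[1] = 4B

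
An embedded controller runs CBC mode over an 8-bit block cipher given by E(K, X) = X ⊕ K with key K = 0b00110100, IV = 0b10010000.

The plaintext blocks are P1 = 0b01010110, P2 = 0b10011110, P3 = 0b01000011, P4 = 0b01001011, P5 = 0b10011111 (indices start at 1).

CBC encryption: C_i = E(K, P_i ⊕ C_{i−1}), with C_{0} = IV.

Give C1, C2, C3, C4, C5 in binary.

C1 = 0b11110010, C2 = 0b01011000, C3 = 0b00101111, C4 = 0b01010000, C5 = 0b11111011

C1: P1 ⊕ 0b10010000 = 0b11000110; E(K, 0b11000110) = 0b11110010.
C2: P2 ⊕ 0b11110010 = 0b01101100; E(K, 0b01101100) = 0b01011000.
C3: P3 ⊕ 0b01011000 = 0b00011011; E(K, 0b00011011) = 0b00101111.
C4: P4 ⊕ 0b00101111 = 0b01100100; E(K, 0b01100100) = 0b01010000.
C5: P5 ⊕ 0b01010000 = 0b11001111; E(K, 0b11001111) = 0b11111011.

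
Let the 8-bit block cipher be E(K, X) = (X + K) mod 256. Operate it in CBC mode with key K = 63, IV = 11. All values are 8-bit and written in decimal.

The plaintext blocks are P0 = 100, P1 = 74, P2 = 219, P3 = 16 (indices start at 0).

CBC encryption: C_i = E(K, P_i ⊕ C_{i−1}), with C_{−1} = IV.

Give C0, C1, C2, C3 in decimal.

C0 = 174, C1 = 35, C2 = 55, C3 = 102

C0: P0 ⊕ 11 = 111; E(K, 111) = 174.
C1: P1 ⊕ 174 = 228; E(K, 228) = 35.
C2: P2 ⊕ 35 = 248; E(K, 248) = 55.
C3: P3 ⊕ 55 = 39; E(K, 39) = 102.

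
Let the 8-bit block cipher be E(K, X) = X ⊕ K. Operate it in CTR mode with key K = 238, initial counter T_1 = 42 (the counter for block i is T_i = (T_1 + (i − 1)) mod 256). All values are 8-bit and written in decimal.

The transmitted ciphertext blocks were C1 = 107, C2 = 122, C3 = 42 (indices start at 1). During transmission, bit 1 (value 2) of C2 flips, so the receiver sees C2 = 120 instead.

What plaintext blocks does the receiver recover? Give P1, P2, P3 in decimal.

CTR decryption: S_i = E(K, T_i) where T_i is the counter for block i; P_i = C_i ⊕ S_i.
Only C2 changed, to 120. In CTR, a change in C_i flips the same bit in P_i only; the keystream is unaffected. Decrypting the received ciphertext:
P1: T = 42, S = E(K, T) = 196; 107 ⊕ 196 = 175.
P2: T = 43, S = E(K, T) = 197; 120 ⊕ 197 = 189.
P3: T = 44, S = E(K, T) = 194; 42 ⊕ 194 = 232.
Blocks that differ from the original plaintext: P2.

P1 = 175, P2 = 189, P3 = 232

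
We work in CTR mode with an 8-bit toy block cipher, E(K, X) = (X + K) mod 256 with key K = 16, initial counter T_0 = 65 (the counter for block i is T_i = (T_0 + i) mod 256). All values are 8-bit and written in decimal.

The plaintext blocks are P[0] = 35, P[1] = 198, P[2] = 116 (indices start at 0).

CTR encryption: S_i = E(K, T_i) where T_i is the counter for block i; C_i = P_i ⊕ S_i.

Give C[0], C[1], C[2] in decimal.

C[0] = 114, C[1] = 148, C[2] = 39

C[0]: T = 65, S = E(K, T) = 81; 35 ⊕ 81 = 114.
C[1]: T = 66, S = E(K, T) = 82; 198 ⊕ 82 = 148.
C[2]: T = 67, S = E(K, T) = 83; 116 ⊕ 83 = 39.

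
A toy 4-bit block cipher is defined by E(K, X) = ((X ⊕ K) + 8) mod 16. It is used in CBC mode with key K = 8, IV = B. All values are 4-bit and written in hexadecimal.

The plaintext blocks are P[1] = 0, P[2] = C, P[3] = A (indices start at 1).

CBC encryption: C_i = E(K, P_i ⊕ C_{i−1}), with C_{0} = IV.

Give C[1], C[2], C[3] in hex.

C[1]: P[1] ⊕ B = B; E(K, B) = B.
C[2]: P[2] ⊕ B = 7; E(K, 7) = 7.
C[3]: P[3] ⊕ 7 = D; E(K, D) = D.

C[1] = B, C[2] = 7, C[3] = D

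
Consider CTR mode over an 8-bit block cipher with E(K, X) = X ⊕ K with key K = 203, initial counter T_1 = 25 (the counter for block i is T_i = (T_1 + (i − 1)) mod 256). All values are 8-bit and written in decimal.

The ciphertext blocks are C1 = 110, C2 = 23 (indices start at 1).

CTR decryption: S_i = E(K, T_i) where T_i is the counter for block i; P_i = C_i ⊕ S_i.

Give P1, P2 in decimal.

P1 = 188, P2 = 198

P1: T = 25, S = E(K, T) = 210; 110 ⊕ 210 = 188.
P2: T = 26, S = E(K, T) = 209; 23 ⊕ 209 = 198.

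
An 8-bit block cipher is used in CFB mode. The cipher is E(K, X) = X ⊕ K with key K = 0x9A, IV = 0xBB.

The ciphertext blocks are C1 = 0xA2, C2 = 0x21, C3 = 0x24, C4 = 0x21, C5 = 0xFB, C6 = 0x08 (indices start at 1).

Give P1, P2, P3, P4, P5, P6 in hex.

P1 = 0x83, P2 = 0x19, P3 = 0x9F, P4 = 0x9F, P5 = 0x40, P6 = 0x69

CFB decryption: P_i = C_i ⊕ E(K, C_{i−1}), with C_{0} = IV.
P1: E(K, 0xBB) = 0x21; 0xA2 ⊕ 0x21 = 0x83.
P2: E(K, 0xA2) = 0x38; 0x21 ⊕ 0x38 = 0x19.
P3: E(K, 0x21) = 0xBB; 0x24 ⊕ 0xBB = 0x9F.
P4: E(K, 0x24) = 0xBE; 0x21 ⊕ 0xBE = 0x9F.
P5: E(K, 0x21) = 0xBB; 0xFB ⊕ 0xBB = 0x40.
P6: E(K, 0xFB) = 0x61; 0x08 ⊕ 0x61 = 0x69.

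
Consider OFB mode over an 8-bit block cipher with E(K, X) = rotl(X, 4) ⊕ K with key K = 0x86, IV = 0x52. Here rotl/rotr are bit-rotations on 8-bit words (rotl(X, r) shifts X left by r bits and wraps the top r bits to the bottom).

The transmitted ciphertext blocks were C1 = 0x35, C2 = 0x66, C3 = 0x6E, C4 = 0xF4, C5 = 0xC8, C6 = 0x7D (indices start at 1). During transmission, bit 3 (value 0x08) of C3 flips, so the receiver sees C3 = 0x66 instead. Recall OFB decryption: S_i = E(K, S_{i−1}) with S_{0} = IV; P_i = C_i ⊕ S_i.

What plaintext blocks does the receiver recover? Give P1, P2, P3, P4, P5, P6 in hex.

P1 = 0x96, P2 = 0xDA, P3 = 0x2B, P4 = 0xA6, P5 = 0x6B, P6 = 0xC1

Only C3 changed, to 0x66. In OFB, a change in C_i flips the same bit in P_i only; the keystream is unaffected. Decrypting the received ciphertext:
P1: S = E(K, 0x52) = 0xA3; 0x35 ⊕ 0xA3 = 0x96.
P2: S = E(K, 0xA3) = 0xBC; 0x66 ⊕ 0xBC = 0xDA.
P3: S = E(K, 0xBC) = 0x4D; 0x66 ⊕ 0x4D = 0x2B.
P4: S = E(K, 0x4D) = 0x52; 0xF4 ⊕ 0x52 = 0xA6.
P5: S = E(K, 0x52) = 0xA3; 0xC8 ⊕ 0xA3 = 0x6B.
P6: S = E(K, 0xA3) = 0xBC; 0x7D ⊕ 0xBC = 0xC1.
Blocks that differ from the original plaintext: P3.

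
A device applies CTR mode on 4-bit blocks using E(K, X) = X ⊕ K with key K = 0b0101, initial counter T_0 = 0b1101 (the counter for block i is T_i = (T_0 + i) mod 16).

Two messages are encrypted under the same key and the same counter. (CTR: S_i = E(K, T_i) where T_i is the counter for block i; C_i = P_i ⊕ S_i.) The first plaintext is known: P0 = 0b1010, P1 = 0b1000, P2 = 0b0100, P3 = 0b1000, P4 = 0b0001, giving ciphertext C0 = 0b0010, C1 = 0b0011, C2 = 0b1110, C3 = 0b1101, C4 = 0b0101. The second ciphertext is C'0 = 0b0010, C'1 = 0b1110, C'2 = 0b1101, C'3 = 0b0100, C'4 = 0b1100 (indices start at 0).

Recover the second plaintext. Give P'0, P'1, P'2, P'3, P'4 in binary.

P'0 = 0b1010, P'1 = 0b0101, P'2 = 0b0111, P'3 = 0b0001, P'4 = 0b1000

In CTR with a reused counter, both messages share the same keystream S_i, so C_i ⊕ C'_i = P_i ⊕ P'_i and thus P'_i = P_i ⊕ C_i ⊕ C'_i.
P'0: 0b1010 ⊕ 0b0010 ⊕ 0b0010 = 0b1010.
P'1: 0b1000 ⊕ 0b0011 ⊕ 0b1110 = 0b0101.
P'2: 0b0100 ⊕ 0b1110 ⊕ 0b1101 = 0b0111.
P'3: 0b1000 ⊕ 0b1101 ⊕ 0b0100 = 0b0001.
P'4: 0b0001 ⊕ 0b0101 ⊕ 0b1100 = 0b1000.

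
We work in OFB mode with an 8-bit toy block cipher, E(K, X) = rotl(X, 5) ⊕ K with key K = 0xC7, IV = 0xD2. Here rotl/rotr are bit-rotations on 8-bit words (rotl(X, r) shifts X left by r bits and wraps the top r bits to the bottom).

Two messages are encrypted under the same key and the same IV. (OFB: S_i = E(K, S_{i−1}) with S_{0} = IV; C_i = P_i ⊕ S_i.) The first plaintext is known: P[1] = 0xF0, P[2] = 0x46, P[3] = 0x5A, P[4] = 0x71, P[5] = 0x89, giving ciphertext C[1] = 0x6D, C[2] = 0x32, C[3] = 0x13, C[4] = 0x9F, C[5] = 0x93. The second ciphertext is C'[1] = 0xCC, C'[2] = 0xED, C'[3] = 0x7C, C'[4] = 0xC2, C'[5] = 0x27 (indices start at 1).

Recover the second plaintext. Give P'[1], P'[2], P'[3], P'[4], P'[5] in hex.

P'[1] = 0x51, P'[2] = 0x99, P'[3] = 0x35, P'[4] = 0x2C, P'[5] = 0x3D

In OFB with a reused IV, both messages share the same keystream S_i, so C_i ⊕ C'_i = P_i ⊕ P'_i and thus P'_i = P_i ⊕ C_i ⊕ C'_i.
P'[1]: 0xF0 ⊕ 0x6D ⊕ 0xCC = 0x51.
P'[2]: 0x46 ⊕ 0x32 ⊕ 0xED = 0x99.
P'[3]: 0x5A ⊕ 0x13 ⊕ 0x7C = 0x35.
P'[4]: 0x71 ⊕ 0x9F ⊕ 0xC2 = 0x2C.
P'[5]: 0x89 ⊕ 0x93 ⊕ 0x27 = 0x3D.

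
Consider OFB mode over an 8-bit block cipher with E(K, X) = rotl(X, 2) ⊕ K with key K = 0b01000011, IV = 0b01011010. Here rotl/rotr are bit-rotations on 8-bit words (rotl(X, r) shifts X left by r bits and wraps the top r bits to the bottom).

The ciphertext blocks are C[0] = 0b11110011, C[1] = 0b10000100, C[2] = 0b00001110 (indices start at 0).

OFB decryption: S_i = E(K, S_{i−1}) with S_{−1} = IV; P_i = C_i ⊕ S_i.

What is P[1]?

P[1] = 0b01101111

P[0]: S = E(K, 0b01011010) = 0b00101010; 0b11110011 ⊕ 0b00101010 = 0b11011001.
P[1]: S = E(K, 0b00101010) = 0b11101011; 0b10000100 ⊕ 0b11101011 = 0b01101111.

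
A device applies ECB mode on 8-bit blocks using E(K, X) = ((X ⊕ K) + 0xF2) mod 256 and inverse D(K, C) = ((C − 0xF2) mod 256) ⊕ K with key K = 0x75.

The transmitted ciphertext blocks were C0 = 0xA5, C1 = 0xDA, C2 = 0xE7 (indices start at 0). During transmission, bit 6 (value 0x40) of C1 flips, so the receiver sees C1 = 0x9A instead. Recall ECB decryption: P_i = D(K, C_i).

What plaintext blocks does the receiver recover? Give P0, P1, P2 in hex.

P0 = 0xC6, P1 = 0xDD, P2 = 0x80

Only C1 changed, to 0x9A. In ECB, a change in C_i affects only P_i. Decrypting the received ciphertext:
P0: D(K, 0xA5) = 0xC6.
P1: D(K, 0x9A) = 0xDD.
P2: D(K, 0xE7) = 0x80.
Blocks that differ from the original plaintext: P1.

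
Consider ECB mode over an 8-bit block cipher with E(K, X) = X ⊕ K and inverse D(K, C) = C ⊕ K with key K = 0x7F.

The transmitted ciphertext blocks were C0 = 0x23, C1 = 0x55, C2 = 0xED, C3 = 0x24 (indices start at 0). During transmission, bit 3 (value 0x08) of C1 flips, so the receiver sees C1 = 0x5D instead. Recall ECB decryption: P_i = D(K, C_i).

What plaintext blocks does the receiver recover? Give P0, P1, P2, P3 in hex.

Only C1 changed, to 0x5D. In ECB, a change in C_i affects only P_i. Decrypting the received ciphertext:
P0: D(K, 0x23) = 0x5C.
P1: D(K, 0x5D) = 0x22.
P2: D(K, 0xED) = 0x92.
P3: D(K, 0x24) = 0x5B.
Blocks that differ from the original plaintext: P1.

P0 = 0x5C, P1 = 0x22, P2 = 0x92, P3 = 0x5B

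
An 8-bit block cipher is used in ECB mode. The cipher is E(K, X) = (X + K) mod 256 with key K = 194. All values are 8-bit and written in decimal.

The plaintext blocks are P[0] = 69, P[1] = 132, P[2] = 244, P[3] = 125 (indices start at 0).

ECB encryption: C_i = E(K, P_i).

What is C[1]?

C[1] = 70

C[1]: E(K, 132) = 70.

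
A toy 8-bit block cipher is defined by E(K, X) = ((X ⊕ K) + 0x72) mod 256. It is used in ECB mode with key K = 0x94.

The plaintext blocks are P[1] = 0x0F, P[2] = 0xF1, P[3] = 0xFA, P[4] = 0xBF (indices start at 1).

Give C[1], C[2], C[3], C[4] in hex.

C[1] = 0x0D, C[2] = 0xD7, C[3] = 0xE0, C[4] = 0x9D

ECB encryption: C_i = E(K, P_i).
C[1]: E(K, 0x0F) = 0x0D.
C[2]: E(K, 0xF1) = 0xD7.
C[3]: E(K, 0xFA) = 0xE0.
C[4]: E(K, 0xBF) = 0x9D.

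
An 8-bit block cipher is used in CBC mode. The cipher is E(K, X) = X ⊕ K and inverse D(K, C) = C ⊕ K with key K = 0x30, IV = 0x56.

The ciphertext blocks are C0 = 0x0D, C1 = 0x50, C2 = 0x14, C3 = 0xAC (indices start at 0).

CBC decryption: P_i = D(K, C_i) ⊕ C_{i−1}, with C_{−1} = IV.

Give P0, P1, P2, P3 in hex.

P0: D(K, 0x0D) = 0x3D; 0x3D ⊕ 0x56 = 0x6B.
P1: D(K, 0x50) = 0x60; 0x60 ⊕ 0x0D = 0x6D.
P2: D(K, 0x14) = 0x24; 0x24 ⊕ 0x50 = 0x74.
P3: D(K, 0xAC) = 0x9C; 0x9C ⊕ 0x14 = 0x88.

P0 = 0x6B, P1 = 0x6D, P2 = 0x74, P3 = 0x88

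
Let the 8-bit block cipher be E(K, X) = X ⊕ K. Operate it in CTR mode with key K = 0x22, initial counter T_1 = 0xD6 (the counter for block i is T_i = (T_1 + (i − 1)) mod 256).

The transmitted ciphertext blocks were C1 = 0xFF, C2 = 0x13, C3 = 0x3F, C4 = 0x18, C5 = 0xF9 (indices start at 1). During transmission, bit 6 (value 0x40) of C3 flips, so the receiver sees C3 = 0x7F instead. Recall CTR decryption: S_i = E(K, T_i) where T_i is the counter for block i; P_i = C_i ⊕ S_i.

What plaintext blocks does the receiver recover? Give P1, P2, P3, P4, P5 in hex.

Only C3 changed, to 0x7F. In CTR, a change in C_i flips the same bit in P_i only; the keystream is unaffected. Decrypting the received ciphertext:
P1: T = 0xD6, S = E(K, T) = 0xF4; 0xFF ⊕ 0xF4 = 0x0B.
P2: T = 0xD7, S = E(K, T) = 0xF5; 0x13 ⊕ 0xF5 = 0xE6.
P3: T = 0xD8, S = E(K, T) = 0xFA; 0x7F ⊕ 0xFA = 0x85.
P4: T = 0xD9, S = E(K, T) = 0xFB; 0x18 ⊕ 0xFB = 0xE3.
P5: T = 0xDA, S = E(K, T) = 0xF8; 0xF9 ⊕ 0xF8 = 0x01.
Blocks that differ from the original plaintext: P3.

P1 = 0x0B, P2 = 0xE6, P3 = 0x85, P4 = 0xE3, P5 = 0x01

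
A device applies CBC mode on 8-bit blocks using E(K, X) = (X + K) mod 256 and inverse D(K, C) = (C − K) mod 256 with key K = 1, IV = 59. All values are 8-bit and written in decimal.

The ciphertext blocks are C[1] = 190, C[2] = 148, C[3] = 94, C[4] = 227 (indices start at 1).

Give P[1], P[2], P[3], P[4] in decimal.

CBC decryption: P_i = D(K, C_i) ⊕ C_{i−1}, with C_{0} = IV.
P[1]: D(K, 190) = 189; 189 ⊕ 59 = 134.
P[2]: D(K, 148) = 147; 147 ⊕ 190 = 45.
P[3]: D(K, 94) = 93; 93 ⊕ 148 = 201.
P[4]: D(K, 227) = 226; 226 ⊕ 94 = 188.

P[1] = 134, P[2] = 45, P[3] = 201, P[4] = 188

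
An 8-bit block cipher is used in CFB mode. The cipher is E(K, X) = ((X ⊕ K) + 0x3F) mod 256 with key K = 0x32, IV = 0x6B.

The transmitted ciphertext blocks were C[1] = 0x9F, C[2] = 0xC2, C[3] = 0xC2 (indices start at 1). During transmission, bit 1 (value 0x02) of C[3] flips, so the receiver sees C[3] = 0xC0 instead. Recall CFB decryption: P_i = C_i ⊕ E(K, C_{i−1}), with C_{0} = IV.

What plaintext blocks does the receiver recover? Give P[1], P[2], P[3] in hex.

Only C[3] changed, to 0xC0. In CFB, a change in C_i flips the same bit in P_i and garbles P_{i+1}. Decrypting the received ciphertext:
P[1]: E(K, 0x6B) = 0x98; 0x9F ⊕ 0x98 = 0x07.
P[2]: E(K, 0x9F) = 0xEC; 0xC2 ⊕ 0xEC = 0x2E.
P[3]: E(K, 0xC2) = 0x2F; 0xC0 ⊕ 0x2F = 0xEF.
Blocks that differ from the original plaintext: P[3].

P[1] = 0x07, P[2] = 0x2E, P[3] = 0xEF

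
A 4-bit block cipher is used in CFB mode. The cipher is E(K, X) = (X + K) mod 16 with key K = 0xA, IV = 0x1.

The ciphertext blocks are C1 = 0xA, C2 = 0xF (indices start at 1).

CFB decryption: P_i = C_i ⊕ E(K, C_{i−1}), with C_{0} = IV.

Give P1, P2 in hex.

P1: E(K, 0x1) = 0xB; 0xA ⊕ 0xB = 0x1.
P2: E(K, 0xA) = 0x4; 0xF ⊕ 0x4 = 0xB.

P1 = 0x1, P2 = 0xB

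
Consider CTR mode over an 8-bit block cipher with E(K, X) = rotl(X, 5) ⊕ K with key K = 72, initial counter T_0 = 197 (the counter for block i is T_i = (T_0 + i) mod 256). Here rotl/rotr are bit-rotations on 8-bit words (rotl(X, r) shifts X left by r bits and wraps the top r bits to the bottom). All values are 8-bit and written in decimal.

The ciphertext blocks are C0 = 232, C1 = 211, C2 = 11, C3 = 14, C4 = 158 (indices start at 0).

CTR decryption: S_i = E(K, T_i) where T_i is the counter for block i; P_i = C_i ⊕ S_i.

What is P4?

P4 = 239

P4: T = 201, S = E(K, T) = 113; 158 ⊕ 113 = 239.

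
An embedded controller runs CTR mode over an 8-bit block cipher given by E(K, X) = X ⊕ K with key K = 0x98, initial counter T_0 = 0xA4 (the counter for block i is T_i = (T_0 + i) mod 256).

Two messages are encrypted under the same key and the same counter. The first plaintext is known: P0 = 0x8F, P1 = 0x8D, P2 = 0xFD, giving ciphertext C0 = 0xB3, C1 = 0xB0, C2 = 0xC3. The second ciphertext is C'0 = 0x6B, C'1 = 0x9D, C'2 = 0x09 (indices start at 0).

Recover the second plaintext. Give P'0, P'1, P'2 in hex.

In CTR with a reused counter, both messages share the same keystream S_i, so C_i ⊕ C'_i = P_i ⊕ P'_i and thus P'_i = P_i ⊕ C_i ⊕ C'_i.
P'0: 0x8F ⊕ 0xB3 ⊕ 0x6B = 0x57.
P'1: 0x8D ⊕ 0xB0 ⊕ 0x9D = 0xA0.
P'2: 0xFD ⊕ 0xC3 ⊕ 0x09 = 0x37.

P'0 = 0x57, P'1 = 0xA0, P'2 = 0x37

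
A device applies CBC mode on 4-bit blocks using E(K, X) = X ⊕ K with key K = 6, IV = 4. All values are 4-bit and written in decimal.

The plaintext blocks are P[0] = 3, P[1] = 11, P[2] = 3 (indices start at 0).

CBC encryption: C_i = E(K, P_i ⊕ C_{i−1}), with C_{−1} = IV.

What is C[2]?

C[0]: P[0] ⊕ 4 = 7; E(K, 7) = 1.
C[1]: P[1] ⊕ 1 = 10; E(K, 10) = 12.
C[2]: P[2] ⊕ 12 = 15; E(K, 15) = 9.

C[2] = 9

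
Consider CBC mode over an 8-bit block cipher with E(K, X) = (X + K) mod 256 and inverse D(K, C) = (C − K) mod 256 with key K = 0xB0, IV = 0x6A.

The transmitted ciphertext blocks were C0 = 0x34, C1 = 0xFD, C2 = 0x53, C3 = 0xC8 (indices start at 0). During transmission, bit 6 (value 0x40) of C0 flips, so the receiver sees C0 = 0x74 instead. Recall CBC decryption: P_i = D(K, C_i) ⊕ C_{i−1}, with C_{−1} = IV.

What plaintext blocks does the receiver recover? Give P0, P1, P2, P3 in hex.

P0 = 0xAE, P1 = 0x39, P2 = 0x5E, P3 = 0x4B

Only C0 changed, to 0x74. In CBC, a change in C_i garbles P_i and flips the same bit in P_{i+1}. Decrypting the received ciphertext:
P0: D(K, 0x74) = 0xC4; 0xC4 ⊕ 0x6A = 0xAE.
P1: D(K, 0xFD) = 0x4D; 0x4D ⊕ 0x74 = 0x39.
P2: D(K, 0x53) = 0xA3; 0xA3 ⊕ 0xFD = 0x5E.
P3: D(K, 0xC8) = 0x18; 0x18 ⊕ 0x53 = 0x4B.
Blocks that differ from the original plaintext: P0, P1.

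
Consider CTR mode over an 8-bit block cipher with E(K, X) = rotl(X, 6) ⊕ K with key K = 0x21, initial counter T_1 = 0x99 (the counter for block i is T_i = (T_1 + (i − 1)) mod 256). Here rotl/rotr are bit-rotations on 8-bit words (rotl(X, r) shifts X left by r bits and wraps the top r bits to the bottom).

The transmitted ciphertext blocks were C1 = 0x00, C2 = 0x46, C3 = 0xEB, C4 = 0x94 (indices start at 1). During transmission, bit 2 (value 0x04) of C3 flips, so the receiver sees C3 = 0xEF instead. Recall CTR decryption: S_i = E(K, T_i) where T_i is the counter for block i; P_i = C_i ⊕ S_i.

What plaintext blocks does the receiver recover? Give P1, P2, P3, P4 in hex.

Only C3 changed, to 0xEF. In CTR, a change in C_i flips the same bit in P_i only; the keystream is unaffected. Decrypting the received ciphertext:
P1: T = 0x99, S = E(K, T) = 0x47; 0x00 ⊕ 0x47 = 0x47.
P2: T = 0x9A, S = E(K, T) = 0x87; 0x46 ⊕ 0x87 = 0xC1.
P3: T = 0x9B, S = E(K, T) = 0xC7; 0xEF ⊕ 0xC7 = 0x28.
P4: T = 0x9C, S = E(K, T) = 0x06; 0x94 ⊕ 0x06 = 0x92.
Blocks that differ from the original plaintext: P3.

P1 = 0x47, P2 = 0xC1, P3 = 0x28, P4 = 0x92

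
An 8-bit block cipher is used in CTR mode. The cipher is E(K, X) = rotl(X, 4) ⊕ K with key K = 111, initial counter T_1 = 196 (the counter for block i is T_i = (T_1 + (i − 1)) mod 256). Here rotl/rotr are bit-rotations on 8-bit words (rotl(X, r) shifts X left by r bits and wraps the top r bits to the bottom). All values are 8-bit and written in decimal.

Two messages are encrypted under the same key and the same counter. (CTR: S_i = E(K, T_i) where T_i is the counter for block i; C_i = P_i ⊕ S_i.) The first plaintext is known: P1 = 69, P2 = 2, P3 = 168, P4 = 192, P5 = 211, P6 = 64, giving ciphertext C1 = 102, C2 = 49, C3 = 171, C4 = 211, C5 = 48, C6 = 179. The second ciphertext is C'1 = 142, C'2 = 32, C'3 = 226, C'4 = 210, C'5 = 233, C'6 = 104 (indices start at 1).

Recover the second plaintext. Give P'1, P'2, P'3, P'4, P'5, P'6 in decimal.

P'1 = 173, P'2 = 19, P'3 = 225, P'4 = 193, P'5 = 10, P'6 = 155

In CTR with a reused counter, both messages share the same keystream S_i, so C_i ⊕ C'_i = P_i ⊕ P'_i and thus P'_i = P_i ⊕ C_i ⊕ C'_i.
P'1: 69 ⊕ 102 ⊕ 142 = 173.
P'2: 2 ⊕ 49 ⊕ 32 = 19.
P'3: 168 ⊕ 171 ⊕ 226 = 225.
P'4: 192 ⊕ 211 ⊕ 210 = 193.
P'5: 211 ⊕ 48 ⊕ 233 = 10.
P'6: 64 ⊕ 179 ⊕ 104 = 155.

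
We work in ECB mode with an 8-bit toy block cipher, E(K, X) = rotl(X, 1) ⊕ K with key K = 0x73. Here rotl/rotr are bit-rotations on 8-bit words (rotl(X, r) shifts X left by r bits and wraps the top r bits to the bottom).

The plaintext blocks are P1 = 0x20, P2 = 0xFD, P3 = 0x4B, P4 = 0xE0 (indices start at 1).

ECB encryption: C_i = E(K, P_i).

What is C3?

C3: E(K, 0x4B) = 0xE5.

C3 = 0xE5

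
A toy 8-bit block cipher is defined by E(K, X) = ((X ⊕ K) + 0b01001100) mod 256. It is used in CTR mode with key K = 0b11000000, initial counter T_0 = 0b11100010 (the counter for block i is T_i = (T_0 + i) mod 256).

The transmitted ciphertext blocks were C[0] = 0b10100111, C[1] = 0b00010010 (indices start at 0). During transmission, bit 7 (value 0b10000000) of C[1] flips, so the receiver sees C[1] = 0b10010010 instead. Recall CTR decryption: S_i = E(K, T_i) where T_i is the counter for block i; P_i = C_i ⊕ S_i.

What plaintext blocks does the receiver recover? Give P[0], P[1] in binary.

P[0] = 0b11001001, P[1] = 0b11111101

Only C[1] changed, to 0b10010010. In CTR, a change in C_i flips the same bit in P_i only; the keystream is unaffected. Decrypting the received ciphertext:
P[0]: T = 0b11100010, S = E(K, T) = 0b01101110; 0b10100111 ⊕ 0b01101110 = 0b11001001.
P[1]: T = 0b11100011, S = E(K, T) = 0b01101111; 0b10010010 ⊕ 0b01101111 = 0b11111101.
Blocks that differ from the original plaintext: P[1].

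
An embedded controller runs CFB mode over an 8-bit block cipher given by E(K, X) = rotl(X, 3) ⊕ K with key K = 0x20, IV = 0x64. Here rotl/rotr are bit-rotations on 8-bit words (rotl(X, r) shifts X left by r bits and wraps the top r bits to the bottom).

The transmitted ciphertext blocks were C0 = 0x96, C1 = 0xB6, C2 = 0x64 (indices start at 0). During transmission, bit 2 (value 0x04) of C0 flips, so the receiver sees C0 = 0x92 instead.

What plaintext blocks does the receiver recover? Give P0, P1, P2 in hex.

P0 = 0x91, P1 = 0x02, P2 = 0xF1

CFB decryption: P_i = C_i ⊕ E(K, C_{i−1}), with C_{−1} = IV.
Only C0 changed, to 0x92. In CFB, a change in C_i flips the same bit in P_i and garbles P_{i+1}. Decrypting the received ciphertext:
P0: E(K, 0x64) = 0x03; 0x92 ⊕ 0x03 = 0x91.
P1: E(K, 0x92) = 0xB4; 0xB6 ⊕ 0xB4 = 0x02.
P2: E(K, 0xB6) = 0x95; 0x64 ⊕ 0x95 = 0xF1.
Blocks that differ from the original plaintext: P0, P1.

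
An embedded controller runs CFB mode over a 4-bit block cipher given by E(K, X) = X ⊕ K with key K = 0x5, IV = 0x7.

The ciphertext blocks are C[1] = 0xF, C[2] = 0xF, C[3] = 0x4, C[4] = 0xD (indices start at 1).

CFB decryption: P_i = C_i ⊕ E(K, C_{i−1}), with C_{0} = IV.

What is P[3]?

P[3] = 0xE

P[3]: E(K, 0xF) = 0xA; 0x4 ⊕ 0xA = 0xE.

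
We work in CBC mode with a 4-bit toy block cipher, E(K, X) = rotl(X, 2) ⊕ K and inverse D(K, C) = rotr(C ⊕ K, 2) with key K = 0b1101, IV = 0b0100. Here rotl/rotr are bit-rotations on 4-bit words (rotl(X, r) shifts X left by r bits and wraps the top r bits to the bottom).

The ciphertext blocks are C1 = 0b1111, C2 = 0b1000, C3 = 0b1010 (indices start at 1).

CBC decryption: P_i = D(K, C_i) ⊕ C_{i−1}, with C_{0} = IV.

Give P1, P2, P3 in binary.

P1 = 0b1100, P2 = 0b1010, P3 = 0b0101

P1: D(K, 0b1111) = 0b1000; 0b1000 ⊕ 0b0100 = 0b1100.
P2: D(K, 0b1000) = 0b0101; 0b0101 ⊕ 0b1111 = 0b1010.
P3: D(K, 0b1010) = 0b1101; 0b1101 ⊕ 0b1000 = 0b0101.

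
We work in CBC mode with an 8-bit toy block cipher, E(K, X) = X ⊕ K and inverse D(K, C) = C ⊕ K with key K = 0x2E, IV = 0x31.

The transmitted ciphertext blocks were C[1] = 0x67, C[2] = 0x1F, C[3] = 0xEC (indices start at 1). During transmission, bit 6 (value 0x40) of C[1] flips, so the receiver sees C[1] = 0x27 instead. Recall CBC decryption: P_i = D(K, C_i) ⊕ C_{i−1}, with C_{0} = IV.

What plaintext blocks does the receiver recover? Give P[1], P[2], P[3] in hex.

Only C[1] changed, to 0x27. In CBC, a change in C_i garbles P_i and flips the same bit in P_{i+1}. Decrypting the received ciphertext:
P[1]: D(K, 0x27) = 0x09; 0x09 ⊕ 0x31 = 0x38.
P[2]: D(K, 0x1F) = 0x31; 0x31 ⊕ 0x27 = 0x16.
P[3]: D(K, 0xEC) = 0xC2; 0xC2 ⊕ 0x1F = 0xDD.
Blocks that differ from the original plaintext: P[1], P[2].

P[1] = 0x38, P[2] = 0x16, P[3] = 0xDD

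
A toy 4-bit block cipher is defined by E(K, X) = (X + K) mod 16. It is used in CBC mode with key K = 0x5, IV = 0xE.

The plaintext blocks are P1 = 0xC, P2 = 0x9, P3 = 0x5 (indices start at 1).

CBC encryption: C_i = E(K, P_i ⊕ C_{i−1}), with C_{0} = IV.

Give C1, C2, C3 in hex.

C1 = 0x7, C2 = 0x3, C3 = 0xB

C1: P1 ⊕ 0xE = 0x2; E(K, 0x2) = 0x7.
C2: P2 ⊕ 0x7 = 0xE; E(K, 0xE) = 0x3.
C3: P3 ⊕ 0x3 = 0x6; E(K, 0x6) = 0xB.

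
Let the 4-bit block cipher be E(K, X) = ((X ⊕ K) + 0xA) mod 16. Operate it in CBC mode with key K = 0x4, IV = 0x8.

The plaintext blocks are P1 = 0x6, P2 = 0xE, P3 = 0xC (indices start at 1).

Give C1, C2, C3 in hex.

C1 = 0x4, C2 = 0x8, C3 = 0xA

CBC encryption: C_i = E(K, P_i ⊕ C_{i−1}), with C_{0} = IV.
C1: P1 ⊕ 0x8 = 0xE; E(K, 0xE) = 0x4.
C2: P2 ⊕ 0x4 = 0xA; E(K, 0xA) = 0x8.
C3: P3 ⊕ 0x8 = 0x4; E(K, 0x4) = 0xA.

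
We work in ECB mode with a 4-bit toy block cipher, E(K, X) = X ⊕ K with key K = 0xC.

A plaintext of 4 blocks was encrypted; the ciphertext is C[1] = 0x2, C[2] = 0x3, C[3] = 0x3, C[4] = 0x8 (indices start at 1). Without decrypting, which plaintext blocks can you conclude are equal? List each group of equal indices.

ECB encrypts each block independently with the same key, so equal ciphertext blocks imply equal plaintext blocks.
C[2] = C[3] = 0x3, so P[2] = P[3].

P[2] = P[3]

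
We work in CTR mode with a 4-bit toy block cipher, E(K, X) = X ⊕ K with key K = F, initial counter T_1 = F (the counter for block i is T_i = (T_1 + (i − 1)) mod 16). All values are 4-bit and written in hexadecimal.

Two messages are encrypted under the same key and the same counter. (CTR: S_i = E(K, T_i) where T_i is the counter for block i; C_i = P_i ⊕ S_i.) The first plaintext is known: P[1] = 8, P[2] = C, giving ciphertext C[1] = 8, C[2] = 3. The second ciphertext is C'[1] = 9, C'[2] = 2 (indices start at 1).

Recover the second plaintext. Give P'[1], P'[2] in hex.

In CTR with a reused counter, both messages share the same keystream S_i, so C_i ⊕ C'_i = P_i ⊕ P'_i and thus P'_i = P_i ⊕ C_i ⊕ C'_i.
P'[1]: 8 ⊕ 8 ⊕ 9 = 9.
P'[2]: C ⊕ 3 ⊕ 2 = D.

P'[1] = 9, P'[2] = D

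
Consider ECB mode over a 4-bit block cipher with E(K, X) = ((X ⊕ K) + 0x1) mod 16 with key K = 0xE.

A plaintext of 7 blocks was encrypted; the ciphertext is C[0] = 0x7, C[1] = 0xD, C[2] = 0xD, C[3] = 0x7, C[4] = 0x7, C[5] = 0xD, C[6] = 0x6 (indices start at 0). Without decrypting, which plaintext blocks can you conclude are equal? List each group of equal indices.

ECB encrypts each block independently with the same key, so equal ciphertext blocks imply equal plaintext blocks.
C[0] = C[3] = C[4] = 0x7, so P[0] = P[3] = P[4].
C[1] = C[2] = C[5] = 0xD, so P[1] = P[2] = P[5].

P[0] = P[3] = P[4]; P[1] = P[2] = P[5]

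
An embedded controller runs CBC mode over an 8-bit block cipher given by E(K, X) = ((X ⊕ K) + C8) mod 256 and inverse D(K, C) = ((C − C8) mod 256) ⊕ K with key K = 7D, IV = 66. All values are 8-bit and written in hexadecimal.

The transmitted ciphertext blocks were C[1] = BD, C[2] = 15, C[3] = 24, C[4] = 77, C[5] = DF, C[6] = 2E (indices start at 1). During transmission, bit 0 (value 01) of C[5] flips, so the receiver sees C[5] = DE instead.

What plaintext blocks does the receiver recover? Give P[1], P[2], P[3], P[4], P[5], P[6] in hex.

P[1] = EE, P[2] = 8D, P[3] = 34, P[4] = F6, P[5] = 1C, P[6] = C5

CBC decryption: P_i = D(K, C_i) ⊕ C_{i−1}, with C_{0} = IV.
Only C[5] changed, to DE. In CBC, a change in C_i garbles P_i and flips the same bit in P_{i+1}. Decrypting the received ciphertext:
P[1]: D(K, BD) = 88; 88 ⊕ 66 = EE.
P[2]: D(K, 15) = 30; 30 ⊕ BD = 8D.
P[3]: D(K, 24) = 21; 21 ⊕ 15 = 34.
P[4]: D(K, 77) = D2; D2 ⊕ 24 = F6.
P[5]: D(K, DE) = 6B; 6B ⊕ 77 = 1C.
P[6]: D(K, 2E) = 1B; 1B ⊕ DE = C5.
Blocks that differ from the original plaintext: P[5], P[6].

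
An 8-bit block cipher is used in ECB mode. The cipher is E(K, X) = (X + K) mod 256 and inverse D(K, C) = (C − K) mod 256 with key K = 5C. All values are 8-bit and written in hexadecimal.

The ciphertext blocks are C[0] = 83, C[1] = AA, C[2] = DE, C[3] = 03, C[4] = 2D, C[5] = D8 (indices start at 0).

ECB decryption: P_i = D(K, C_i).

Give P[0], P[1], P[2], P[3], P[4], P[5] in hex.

P[0]: D(K, 83) = 27.
P[1]: D(K, AA) = 4E.
P[2]: D(K, DE) = 82.
P[3]: D(K, 03) = A7.
P[4]: D(K, 2D) = D1.
P[5]: D(K, D8) = 7C.

P[0] = 27, P[1] = 4E, P[2] = 82, P[3] = A7, P[4] = D1, P[5] = 7C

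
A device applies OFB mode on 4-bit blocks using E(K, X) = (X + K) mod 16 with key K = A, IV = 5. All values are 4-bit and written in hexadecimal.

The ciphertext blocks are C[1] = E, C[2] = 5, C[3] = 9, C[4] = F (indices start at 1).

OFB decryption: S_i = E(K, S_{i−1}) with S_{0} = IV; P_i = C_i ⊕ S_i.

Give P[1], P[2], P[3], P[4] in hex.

P[1]: S = E(K, 5) = F; E ⊕ F = 1.
P[2]: S = E(K, F) = 9; 5 ⊕ 9 = C.
P[3]: S = E(K, 9) = 3; 9 ⊕ 3 = A.
P[4]: S = E(K, 3) = D; F ⊕ D = 2.

P[1] = 1, P[2] = C, P[3] = A, P[4] = 2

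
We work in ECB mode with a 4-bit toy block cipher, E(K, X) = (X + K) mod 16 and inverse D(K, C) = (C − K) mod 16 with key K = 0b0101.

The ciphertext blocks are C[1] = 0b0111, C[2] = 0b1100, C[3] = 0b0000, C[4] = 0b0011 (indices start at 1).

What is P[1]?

P[1] = 0b0010

ECB decryption: P_i = D(K, C_i).
P[1]: D(K, 0b0111) = 0b0010.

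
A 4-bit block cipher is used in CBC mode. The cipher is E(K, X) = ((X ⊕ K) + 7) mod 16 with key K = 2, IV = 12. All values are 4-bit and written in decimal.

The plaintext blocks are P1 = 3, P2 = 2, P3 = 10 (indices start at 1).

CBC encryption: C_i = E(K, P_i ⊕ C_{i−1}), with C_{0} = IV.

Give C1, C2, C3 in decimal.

C1: P1 ⊕ 12 = 15; E(K, 15) = 4.
C2: P2 ⊕ 4 = 6; E(K, 6) = 11.
C3: P3 ⊕ 11 = 1; E(K, 1) = 10.

C1 = 4, C2 = 11, C3 = 10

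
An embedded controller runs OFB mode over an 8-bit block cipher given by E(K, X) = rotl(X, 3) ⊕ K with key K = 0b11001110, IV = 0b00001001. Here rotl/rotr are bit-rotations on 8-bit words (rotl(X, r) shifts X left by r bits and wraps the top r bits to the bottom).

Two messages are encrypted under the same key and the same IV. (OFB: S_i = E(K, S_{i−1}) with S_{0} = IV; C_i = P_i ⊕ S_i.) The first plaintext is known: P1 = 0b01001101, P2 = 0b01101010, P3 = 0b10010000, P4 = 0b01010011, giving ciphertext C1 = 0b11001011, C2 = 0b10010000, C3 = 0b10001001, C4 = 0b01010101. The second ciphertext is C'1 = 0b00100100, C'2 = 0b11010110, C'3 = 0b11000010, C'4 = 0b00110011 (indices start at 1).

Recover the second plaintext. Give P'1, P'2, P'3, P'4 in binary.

In OFB with a reused IV, both messages share the same keystream S_i, so C_i ⊕ C'_i = P_i ⊕ P'_i and thus P'_i = P_i ⊕ C_i ⊕ C'_i.
P'1: 0b01001101 ⊕ 0b11001011 ⊕ 0b00100100 = 0b10100010.
P'2: 0b01101010 ⊕ 0b10010000 ⊕ 0b11010110 = 0b00101100.
P'3: 0b10010000 ⊕ 0b10001001 ⊕ 0b11000010 = 0b11011011.
P'4: 0b01010011 ⊕ 0b01010101 ⊕ 0b00110011 = 0b00110101.

P'1 = 0b10100010, P'2 = 0b00101100, P'3 = 0b11011011, P'4 = 0b00110101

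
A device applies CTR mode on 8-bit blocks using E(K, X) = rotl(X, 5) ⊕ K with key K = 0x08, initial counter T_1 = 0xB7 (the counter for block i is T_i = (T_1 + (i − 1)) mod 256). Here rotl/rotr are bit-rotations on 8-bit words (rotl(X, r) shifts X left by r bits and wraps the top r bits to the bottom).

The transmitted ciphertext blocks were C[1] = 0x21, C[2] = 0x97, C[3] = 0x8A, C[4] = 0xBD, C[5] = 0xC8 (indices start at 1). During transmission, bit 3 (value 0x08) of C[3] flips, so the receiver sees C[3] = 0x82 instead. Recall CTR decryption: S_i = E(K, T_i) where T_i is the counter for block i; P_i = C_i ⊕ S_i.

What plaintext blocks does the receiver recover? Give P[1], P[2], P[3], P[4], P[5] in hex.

P[1] = 0xDF, P[2] = 0x88, P[3] = 0xBD, P[4] = 0xE2, P[5] = 0xB7

Only C[3] changed, to 0x82. In CTR, a change in C_i flips the same bit in P_i only; the keystream is unaffected. Decrypting the received ciphertext:
P[1]: T = 0xB7, S = E(K, T) = 0xFE; 0x21 ⊕ 0xFE = 0xDF.
P[2]: T = 0xB8, S = E(K, T) = 0x1F; 0x97 ⊕ 0x1F = 0x88.
P[3]: T = 0xB9, S = E(K, T) = 0x3F; 0x82 ⊕ 0x3F = 0xBD.
P[4]: T = 0xBA, S = E(K, T) = 0x5F; 0xBD ⊕ 0x5F = 0xE2.
P[5]: T = 0xBB, S = E(K, T) = 0x7F; 0xC8 ⊕ 0x7F = 0xB7.
Blocks that differ from the original plaintext: P[3].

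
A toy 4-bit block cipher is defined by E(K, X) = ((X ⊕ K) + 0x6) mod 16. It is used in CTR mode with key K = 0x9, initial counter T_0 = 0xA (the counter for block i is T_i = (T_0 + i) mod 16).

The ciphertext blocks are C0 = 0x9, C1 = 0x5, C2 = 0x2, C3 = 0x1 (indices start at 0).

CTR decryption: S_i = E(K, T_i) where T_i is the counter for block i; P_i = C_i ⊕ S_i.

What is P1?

P1 = 0xD

P1: T = 0xB, S = E(K, T) = 0x8; 0x5 ⊕ 0x8 = 0xD.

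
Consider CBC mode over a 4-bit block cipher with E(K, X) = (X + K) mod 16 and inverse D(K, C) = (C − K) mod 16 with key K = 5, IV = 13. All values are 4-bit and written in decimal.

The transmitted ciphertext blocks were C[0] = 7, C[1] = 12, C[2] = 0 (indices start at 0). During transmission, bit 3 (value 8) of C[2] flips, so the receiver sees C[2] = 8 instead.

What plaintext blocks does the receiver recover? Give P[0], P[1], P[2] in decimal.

CBC decryption: P_i = D(K, C_i) ⊕ C_{i−1}, with C_{−1} = IV.
Only C[2] changed, to 8. In CBC, a change in C_i garbles P_i and flips the same bit in P_{i+1}. Decrypting the received ciphertext:
P[0]: D(K, 7) = 2; 2 ⊕ 13 = 15.
P[1]: D(K, 12) = 7; 7 ⊕ 7 = 0.
P[2]: D(K, 8) = 3; 3 ⊕ 12 = 15.
Blocks that differ from the original plaintext: P[2].

P[0] = 15, P[1] = 0, P[2] = 15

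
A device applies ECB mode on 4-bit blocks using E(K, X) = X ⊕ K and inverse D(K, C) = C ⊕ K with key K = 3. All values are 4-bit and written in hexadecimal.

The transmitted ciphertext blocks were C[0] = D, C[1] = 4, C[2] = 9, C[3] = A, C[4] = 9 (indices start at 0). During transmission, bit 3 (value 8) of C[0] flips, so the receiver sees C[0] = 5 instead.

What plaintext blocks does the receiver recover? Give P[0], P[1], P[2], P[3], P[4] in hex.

ECB decryption: P_i = D(K, C_i).
Only C[0] changed, to 5. In ECB, a change in C_i affects only P_i. Decrypting the received ciphertext:
P[0]: D(K, 5) = 6.
P[1]: D(K, 4) = 7.
P[2]: D(K, 9) = A.
P[3]: D(K, A) = 9.
P[4]: D(K, 9) = A.
Blocks that differ from the original plaintext: P[0].

P[0] = 6, P[1] = 7, P[2] = A, P[3] = 9, P[4] = A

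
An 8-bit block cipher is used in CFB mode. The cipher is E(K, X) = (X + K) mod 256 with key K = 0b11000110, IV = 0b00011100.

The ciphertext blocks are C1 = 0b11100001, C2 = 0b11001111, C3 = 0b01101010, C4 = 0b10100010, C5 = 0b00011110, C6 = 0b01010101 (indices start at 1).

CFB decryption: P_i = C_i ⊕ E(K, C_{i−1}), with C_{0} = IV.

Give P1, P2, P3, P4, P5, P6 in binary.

P1 = 0b00000011, P2 = 0b01101000, P3 = 0b11111111, P4 = 0b10010010, P5 = 0b01110110, P6 = 0b10110001

P1: E(K, 0b00011100) = 0b11100010; 0b11100001 ⊕ 0b11100010 = 0b00000011.
P2: E(K, 0b11100001) = 0b10100111; 0b11001111 ⊕ 0b10100111 = 0b01101000.
P3: E(K, 0b11001111) = 0b10010101; 0b01101010 ⊕ 0b10010101 = 0b11111111.
P4: E(K, 0b01101010) = 0b00110000; 0b10100010 ⊕ 0b00110000 = 0b10010010.
P5: E(K, 0b10100010) = 0b01101000; 0b00011110 ⊕ 0b01101000 = 0b01110110.
P6: E(K, 0b00011110) = 0b11100100; 0b01010101 ⊕ 0b11100100 = 0b10110001.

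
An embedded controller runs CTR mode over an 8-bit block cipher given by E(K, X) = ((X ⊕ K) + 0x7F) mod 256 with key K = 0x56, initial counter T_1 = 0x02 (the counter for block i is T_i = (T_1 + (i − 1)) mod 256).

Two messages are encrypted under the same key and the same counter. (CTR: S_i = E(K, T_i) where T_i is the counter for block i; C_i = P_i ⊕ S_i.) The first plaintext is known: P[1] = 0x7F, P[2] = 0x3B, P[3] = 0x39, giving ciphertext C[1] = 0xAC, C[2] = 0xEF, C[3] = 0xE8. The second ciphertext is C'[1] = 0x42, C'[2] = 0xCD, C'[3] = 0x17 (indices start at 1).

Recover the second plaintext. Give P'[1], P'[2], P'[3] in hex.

P'[1] = 0x91, P'[2] = 0x19, P'[3] = 0xC6

In CTR with a reused counter, both messages share the same keystream S_i, so C_i ⊕ C'_i = P_i ⊕ P'_i and thus P'_i = P_i ⊕ C_i ⊕ C'_i.
P'[1]: 0x7F ⊕ 0xAC ⊕ 0x42 = 0x91.
P'[2]: 0x3B ⊕ 0xEF ⊕ 0xCD = 0x19.
P'[3]: 0x39 ⊕ 0xE8 ⊕ 0x17 = 0xC6.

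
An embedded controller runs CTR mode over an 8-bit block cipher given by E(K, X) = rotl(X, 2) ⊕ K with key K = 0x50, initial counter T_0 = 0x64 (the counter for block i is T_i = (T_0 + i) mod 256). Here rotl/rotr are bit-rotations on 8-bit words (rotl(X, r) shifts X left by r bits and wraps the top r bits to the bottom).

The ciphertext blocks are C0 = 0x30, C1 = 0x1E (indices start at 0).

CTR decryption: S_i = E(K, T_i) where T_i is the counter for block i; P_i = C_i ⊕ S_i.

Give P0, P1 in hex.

P0 = 0xF1, P1 = 0xDB

P0: T = 0x64, S = E(K, T) = 0xC1; 0x30 ⊕ 0xC1 = 0xF1.
P1: T = 0x65, S = E(K, T) = 0xC5; 0x1E ⊕ 0xC5 = 0xDB.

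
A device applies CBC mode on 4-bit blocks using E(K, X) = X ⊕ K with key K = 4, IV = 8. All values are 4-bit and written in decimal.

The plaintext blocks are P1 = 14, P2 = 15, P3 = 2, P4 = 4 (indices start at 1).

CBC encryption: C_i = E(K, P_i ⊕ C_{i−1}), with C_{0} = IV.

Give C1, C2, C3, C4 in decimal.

C1 = 2, C2 = 9, C3 = 15, C4 = 15

C1: P1 ⊕ 8 = 6; E(K, 6) = 2.
C2: P2 ⊕ 2 = 13; E(K, 13) = 9.
C3: P3 ⊕ 9 = 11; E(K, 11) = 15.
C4: P4 ⊕ 15 = 11; E(K, 11) = 15.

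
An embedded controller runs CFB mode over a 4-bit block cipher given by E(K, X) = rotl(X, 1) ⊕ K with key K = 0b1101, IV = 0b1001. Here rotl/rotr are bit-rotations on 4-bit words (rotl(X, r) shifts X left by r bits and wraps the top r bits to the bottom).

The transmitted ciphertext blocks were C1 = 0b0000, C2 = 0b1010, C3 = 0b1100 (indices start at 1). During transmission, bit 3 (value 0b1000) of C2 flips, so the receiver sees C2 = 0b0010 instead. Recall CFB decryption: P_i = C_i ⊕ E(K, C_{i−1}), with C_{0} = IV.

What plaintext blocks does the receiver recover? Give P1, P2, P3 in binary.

Only C2 changed, to 0b0010. In CFB, a change in C_i flips the same bit in P_i and garbles P_{i+1}. Decrypting the received ciphertext:
P1: E(K, 0b1001) = 0b1110; 0b0000 ⊕ 0b1110 = 0b1110.
P2: E(K, 0b0000) = 0b1101; 0b0010 ⊕ 0b1101 = 0b1111.
P3: E(K, 0b0010) = 0b1001; 0b1100 ⊕ 0b1001 = 0b0101.
Blocks that differ from the original plaintext: P2, P3.

P1 = 0b1110, P2 = 0b1111, P3 = 0b0101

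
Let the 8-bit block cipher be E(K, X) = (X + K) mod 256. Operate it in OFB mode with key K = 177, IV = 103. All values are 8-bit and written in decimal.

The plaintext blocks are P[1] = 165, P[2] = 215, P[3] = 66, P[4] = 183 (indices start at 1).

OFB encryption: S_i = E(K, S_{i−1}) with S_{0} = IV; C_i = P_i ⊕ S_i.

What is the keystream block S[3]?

122

C[1]: S = E(K, 103) = 24; 165 ⊕ 24 = 189.
C[2]: S = E(K, 24) = 201; 215 ⊕ 201 = 30.
C[3]: S = E(K, 201) = 122; 66 ⊕ 122 = 56.
So S[3] = 122.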